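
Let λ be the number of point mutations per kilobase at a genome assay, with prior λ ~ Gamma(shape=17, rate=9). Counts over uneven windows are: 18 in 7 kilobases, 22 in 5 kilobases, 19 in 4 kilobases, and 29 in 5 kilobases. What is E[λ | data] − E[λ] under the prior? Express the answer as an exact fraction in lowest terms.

Total count: 18 + 22 + 19 + 29 = 88.
Total exposure: 7 + 5 + 4 + 5 = 21 kilobases.
The Gamma prior is conjugate for the Poisson rate, so λ | data ~ Gamma(17+88, 9+21) = Gamma(105, 30).
Posterior mean = 105/30 = 7/2; prior mean = 17/9 = 17/9. Difference = 7/2 − 17/9 = 29/18.

29/18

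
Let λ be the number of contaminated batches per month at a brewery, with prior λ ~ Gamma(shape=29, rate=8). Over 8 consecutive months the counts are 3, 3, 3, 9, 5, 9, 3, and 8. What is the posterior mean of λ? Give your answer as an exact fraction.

Total count: 3 + 3 + 3 + 9 + 5 + 9 + 3 + 8 = 43.
Total exposure: 8 months.
Gamma(α, β) with Poisson data over total exposure Σt gives posterior Gamma(α+Σx, β+Σt) = Gamma(72, 16).
Posterior mean = α'/β' = 72/16 = 9/2.

9/2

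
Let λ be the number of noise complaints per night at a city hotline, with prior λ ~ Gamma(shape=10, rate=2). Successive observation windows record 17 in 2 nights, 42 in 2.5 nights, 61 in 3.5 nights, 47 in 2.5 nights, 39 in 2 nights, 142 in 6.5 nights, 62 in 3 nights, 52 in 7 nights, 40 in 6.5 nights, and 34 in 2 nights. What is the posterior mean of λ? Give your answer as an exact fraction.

1092/79

Total count: 17 + 42 + 61 + 47 + 39 + 142 + 62 + 52 + 40 + 34 = 536.
Total exposure: 2 + 2.5 + 3.5 + 2.5 + 2 + 6.5 + 3 + 7 + 6.5 + 2 = 37.5 nights.
By Gamma–Poisson conjugacy, the posterior is Gamma(α + Σx, β + Σt) = Gamma(10 + 536, 2 + 37.5) = Gamma(546, 79/2).
Posterior mean = α'/β' = 546/(79/2) = 1092/79.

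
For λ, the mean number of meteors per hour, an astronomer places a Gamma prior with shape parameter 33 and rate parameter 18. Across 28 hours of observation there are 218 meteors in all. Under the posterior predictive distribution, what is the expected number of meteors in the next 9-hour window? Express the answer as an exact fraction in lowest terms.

2259/46

Total count 218 over total exposure 28 hours.
The Gamma prior is conjugate for the Poisson rate, so λ | data ~ Gamma(33+218, 18+28) = Gamma(251, 46).
Predictive mean over a 9-hour window = T·E[λ|data] = 9·251/46 = 2259/46.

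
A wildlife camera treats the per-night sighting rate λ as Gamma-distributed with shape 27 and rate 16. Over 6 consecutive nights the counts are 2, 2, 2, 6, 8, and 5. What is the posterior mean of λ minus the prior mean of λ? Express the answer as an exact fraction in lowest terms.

Total count: 2 + 2 + 2 + 6 + 8 + 5 = 25.
Total exposure: 6 nights.
By Gamma–Poisson conjugacy, the posterior is Gamma(α + Σx, β + Σt) = Gamma(27 + 25, 16 + 6) = Gamma(52, 22).
Posterior mean = 52/22 = 26/11; prior mean = 27/16 = 27/16. Difference = 26/11 − 27/16 = 119/176.

119/176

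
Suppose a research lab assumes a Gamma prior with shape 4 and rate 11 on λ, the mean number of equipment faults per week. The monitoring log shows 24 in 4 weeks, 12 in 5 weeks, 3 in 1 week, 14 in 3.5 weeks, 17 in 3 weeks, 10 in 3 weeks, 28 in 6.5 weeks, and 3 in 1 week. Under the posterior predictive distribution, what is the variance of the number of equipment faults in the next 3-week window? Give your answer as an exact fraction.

14145/1444

Total count: 24 + 12 + 3 + 14 + 17 + 10 + 28 + 3 = 111.
Total exposure: 4 + 5 + 1 + 3.5 + 3 + 3 + 6.5 + 1 = 27 weeks.
The Gamma prior is conjugate for the Poisson rate, so λ | data ~ Gamma(4+111, 11+27) = Gamma(115, 38).
The posterior predictive for a window of length T is Negative Binomial with variance T·α'·(β'+T)/β'² = 3·115·41/1444 = 14145/1444.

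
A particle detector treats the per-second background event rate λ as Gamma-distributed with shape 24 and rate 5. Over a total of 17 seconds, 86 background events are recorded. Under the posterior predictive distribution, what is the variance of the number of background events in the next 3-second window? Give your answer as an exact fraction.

Total count 86 over total exposure 17 seconds.
The Gamma prior is conjugate for the Poisson rate, so λ | data ~ Gamma(24+86, 5+17) = Gamma(110, 22).
The posterior predictive for a window of length T is Negative Binomial with variance T·α'·(β'+T)/β'² = 3·110·25/484 = 375/22.

375/22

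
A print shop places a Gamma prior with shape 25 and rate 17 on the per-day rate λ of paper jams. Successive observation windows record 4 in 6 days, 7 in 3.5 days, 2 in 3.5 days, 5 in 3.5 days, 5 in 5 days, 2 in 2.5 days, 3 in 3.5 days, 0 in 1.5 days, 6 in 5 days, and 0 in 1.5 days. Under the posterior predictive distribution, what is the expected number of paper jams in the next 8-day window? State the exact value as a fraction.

Total count: 4 + 7 + 2 + 5 + 5 + 2 + 3 + 0 + 6 + 0 = 34.
Total exposure: 6 + 3.5 + 3.5 + 3.5 + 5 + 2.5 + 3.5 + 1.5 + 5 + 1.5 = 35.5 days.
The Gamma prior is conjugate for the Poisson rate, so λ | data ~ Gamma(25+34, 17+35.5) = Gamma(59, 105/2).
Predictive mean over an 8-day window = T·E[λ|data] = 8·59/(105/2) = 944/105.

944/105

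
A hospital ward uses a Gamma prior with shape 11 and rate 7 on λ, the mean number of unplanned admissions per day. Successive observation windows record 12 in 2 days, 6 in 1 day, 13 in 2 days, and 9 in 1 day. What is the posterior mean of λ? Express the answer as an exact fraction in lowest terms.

Total count: 12 + 6 + 13 + 9 = 40.
Total exposure: 2 + 1 + 2 + 1 = 6 days.
By Gamma–Poisson conjugacy, the posterior is Gamma(α + Σx, β + Σt) = Gamma(11 + 40, 7 + 6) = Gamma(51, 13).
Posterior mean = α'/β' = 51/13.

51/13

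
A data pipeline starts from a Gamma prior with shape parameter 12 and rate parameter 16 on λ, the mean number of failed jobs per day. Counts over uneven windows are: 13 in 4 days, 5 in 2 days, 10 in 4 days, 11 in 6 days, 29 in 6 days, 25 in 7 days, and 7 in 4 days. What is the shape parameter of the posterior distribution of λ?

Total count: 13 + 5 + 10 + 11 + 29 + 25 + 7 = 100.
Total exposure: 4 + 2 + 4 + 6 + 6 + 7 + 4 = 33 days.
Posterior: α' = 12 + 100 = 112, β' = 16 + 33 = 49.

112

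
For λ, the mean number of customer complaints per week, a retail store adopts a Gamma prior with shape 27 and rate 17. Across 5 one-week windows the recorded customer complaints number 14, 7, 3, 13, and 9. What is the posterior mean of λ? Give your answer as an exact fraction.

73/22

Total count: 14 + 7 + 3 + 13 + 9 = 46.
Total exposure: 5 weeks.
Conjugate update: add total count to the shape and total exposure to the rate, giving Gamma(73, 22).
Posterior mean = α'/β' = 73/22.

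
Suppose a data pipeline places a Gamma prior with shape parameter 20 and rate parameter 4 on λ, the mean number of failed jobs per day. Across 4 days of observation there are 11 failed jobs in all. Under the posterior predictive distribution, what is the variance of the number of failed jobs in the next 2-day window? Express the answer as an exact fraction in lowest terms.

155/16

Total count 11 over total exposure 4 days.
Conjugate update: add total count to the shape and total exposure to the rate, giving Gamma(31, 8).
The posterior predictive for a window of length T is Negative Binomial with variance T·α'·(β'+T)/β'² = 2·31·10/64 = 155/16.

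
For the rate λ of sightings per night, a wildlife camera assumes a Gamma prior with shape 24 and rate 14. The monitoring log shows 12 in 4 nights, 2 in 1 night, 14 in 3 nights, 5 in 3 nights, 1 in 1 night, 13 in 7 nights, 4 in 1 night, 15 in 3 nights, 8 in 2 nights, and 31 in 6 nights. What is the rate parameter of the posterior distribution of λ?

Total count: 12 + 2 + 14 + 5 + 1 + 13 + 4 + 15 + 8 + 31 = 105.
Total exposure: 4 + 1 + 3 + 3 + 1 + 7 + 1 + 3 + 2 + 6 = 31 nights.
Posterior: α' = 24 + 105 = 129, β' = 14 + 31 = 45.

45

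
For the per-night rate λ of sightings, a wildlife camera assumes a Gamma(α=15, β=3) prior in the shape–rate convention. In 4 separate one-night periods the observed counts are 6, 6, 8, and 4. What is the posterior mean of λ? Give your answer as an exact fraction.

39/7

Total count: 6 + 6 + 8 + 4 = 24.
Total exposure: 4 nights.
The Gamma prior is conjugate for the Poisson rate, so λ | data ~ Gamma(15+24, 3+4) = Gamma(39, 7).
Posterior mean = α'/β' = 39/7.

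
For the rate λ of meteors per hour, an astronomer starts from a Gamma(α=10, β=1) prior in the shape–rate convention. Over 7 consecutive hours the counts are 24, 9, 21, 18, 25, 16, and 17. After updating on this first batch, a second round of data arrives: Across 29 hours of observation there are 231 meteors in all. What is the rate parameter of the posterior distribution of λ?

Total count: 24 + 9 + 21 + 18 + 25 + 16 + 17 = 130.
Total exposure: 7 hours.
After the first batch: Gamma(10 + 130, 1 + 7) = Gamma(140, 8).
Total count 231 over total exposure 29 hours.
After the second batch: Gamma(140 + 231, 8 + 29) = Gamma(371, 37).

37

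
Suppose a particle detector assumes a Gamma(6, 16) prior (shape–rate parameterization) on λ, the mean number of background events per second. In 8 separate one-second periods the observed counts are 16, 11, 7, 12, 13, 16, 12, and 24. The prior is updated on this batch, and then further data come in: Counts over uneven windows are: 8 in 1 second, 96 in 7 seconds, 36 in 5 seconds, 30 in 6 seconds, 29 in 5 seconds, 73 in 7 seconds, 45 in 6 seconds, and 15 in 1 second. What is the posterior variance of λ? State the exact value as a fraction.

449/3844

Total count: 16 + 11 + 7 + 12 + 13 + 16 + 12 + 24 = 111.
Total exposure: 8 seconds.
After the first batch: Gamma(6 + 111, 16 + 8) = Gamma(117, 24).
Total count: 8 + 96 + 36 + 30 + 29 + 73 + 45 + 15 = 332.
Total exposure: 1 + 7 + 5 + 6 + 5 + 7 + 6 + 1 = 38 seconds.
After the second batch: Gamma(117 + 332, 24 + 38) = Gamma(449, 62).
Posterior variance = α'/β'² = 449/3844.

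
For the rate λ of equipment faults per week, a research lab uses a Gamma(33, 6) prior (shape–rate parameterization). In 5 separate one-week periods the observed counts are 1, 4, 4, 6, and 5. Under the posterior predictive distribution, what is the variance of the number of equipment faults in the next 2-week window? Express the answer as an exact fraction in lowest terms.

Total count: 1 + 4 + 4 + 6 + 5 = 20.
Total exposure: 5 weeks.
Conjugate update: add total count to the shape and total exposure to the rate, giving Gamma(53, 11).
The posterior predictive for a window of length T is Negative Binomial with variance T·α'·(β'+T)/β'² = 2·53·13/121 = 1378/121.

1378/121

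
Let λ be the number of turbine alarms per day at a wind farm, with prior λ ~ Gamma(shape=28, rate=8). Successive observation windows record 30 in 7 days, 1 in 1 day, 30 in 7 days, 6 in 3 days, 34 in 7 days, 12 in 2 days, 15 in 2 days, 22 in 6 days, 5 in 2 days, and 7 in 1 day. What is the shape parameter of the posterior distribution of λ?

190

Total count: 30 + 1 + 30 + 6 + 34 + 12 + 15 + 22 + 5 + 7 = 162.
Total exposure: 7 + 1 + 7 + 3 + 7 + 2 + 2 + 6 + 2 + 1 = 38 days.
By Gamma–Poisson conjugacy, the posterior is Gamma(α + Σx, β + Σt) = Gamma(28 + 162, 8 + 38) = Gamma(190, 46).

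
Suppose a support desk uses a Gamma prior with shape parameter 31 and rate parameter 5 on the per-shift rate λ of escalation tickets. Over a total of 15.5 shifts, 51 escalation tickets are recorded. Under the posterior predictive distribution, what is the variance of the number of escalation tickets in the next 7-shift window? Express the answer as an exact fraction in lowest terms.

Total count 51 over total exposure 15.5 shifts.
Posterior: α' = 31 + 51 = 82, β' = 5 + 15.5 = 41/2.
The posterior predictive for a window of length T is Negative Binomial with variance T·α'·(β'+T)/β'² = 7·82·(55/2)/(1681/4) = 1540/41.

1540/41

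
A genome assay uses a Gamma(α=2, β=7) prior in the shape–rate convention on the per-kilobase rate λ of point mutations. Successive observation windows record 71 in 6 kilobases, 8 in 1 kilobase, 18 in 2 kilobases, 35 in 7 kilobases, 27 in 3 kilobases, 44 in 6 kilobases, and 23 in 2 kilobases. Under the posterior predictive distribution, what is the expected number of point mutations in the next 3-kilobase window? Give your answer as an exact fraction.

342/17

Total count: 71 + 8 + 18 + 35 + 27 + 44 + 23 = 226.
Total exposure: 6 + 1 + 2 + 7 + 3 + 6 + 2 = 27 kilobases.
By Gamma–Poisson conjugacy, the posterior is Gamma(α + Σx, β + Σt) = Gamma(2 + 226, 7 + 27) = Gamma(228, 34).
Predictive mean over a 3-kilobase window = T·E[λ|data] = 3·228/34 = 342/17.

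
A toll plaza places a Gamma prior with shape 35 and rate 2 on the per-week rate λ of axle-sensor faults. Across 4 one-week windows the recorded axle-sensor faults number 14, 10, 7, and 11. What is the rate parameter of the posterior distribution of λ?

6

Total count: 14 + 10 + 7 + 11 = 42.
Total exposure: 4 weeks.
Conjugate update: add total count to the shape and total exposure to the rate, giving Gamma(77, 6).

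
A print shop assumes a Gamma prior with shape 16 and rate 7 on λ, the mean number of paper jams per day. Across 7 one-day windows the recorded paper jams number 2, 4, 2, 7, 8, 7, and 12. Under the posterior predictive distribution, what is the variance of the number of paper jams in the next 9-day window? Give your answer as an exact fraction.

Total count: 2 + 4 + 2 + 7 + 8 + 7 + 12 = 42.
Total exposure: 7 days.
Posterior: α' = 16 + 42 = 58, β' = 7 + 7 = 14.
The posterior predictive for a window of length T is Negative Binomial with variance T·α'·(β'+T)/β'² = 9·58·23/196 = 6003/98.

6003/98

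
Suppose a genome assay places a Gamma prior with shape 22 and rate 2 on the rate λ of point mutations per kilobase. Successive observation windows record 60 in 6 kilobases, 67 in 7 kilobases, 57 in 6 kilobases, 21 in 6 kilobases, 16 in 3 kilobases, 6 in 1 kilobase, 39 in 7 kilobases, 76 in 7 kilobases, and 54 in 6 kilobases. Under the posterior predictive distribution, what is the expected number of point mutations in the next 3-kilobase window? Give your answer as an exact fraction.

418/17

Total count: 60 + 67 + 57 + 21 + 16 + 6 + 39 + 76 + 54 = 396.
Total exposure: 6 + 7 + 6 + 6 + 3 + 1 + 7 + 7 + 6 = 49 kilobases.
Conjugate update: add total count to the shape and total exposure to the rate, giving Gamma(418, 51).
Predictive mean over a 3-kilobase window = T·E[λ|data] = 3·418/51 = 418/17.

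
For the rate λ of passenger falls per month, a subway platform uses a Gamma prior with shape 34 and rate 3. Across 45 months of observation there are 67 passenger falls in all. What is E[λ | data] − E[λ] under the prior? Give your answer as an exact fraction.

Total count 67 over total exposure 45 months.
Posterior: α' = 34 + 67 = 101, β' = 3 + 45 = 48.
Posterior mean = 101/48 = 101/48; prior mean = 34/3 = 34/3. Difference = 101/48 − 34/3 = -443/48.

-443/48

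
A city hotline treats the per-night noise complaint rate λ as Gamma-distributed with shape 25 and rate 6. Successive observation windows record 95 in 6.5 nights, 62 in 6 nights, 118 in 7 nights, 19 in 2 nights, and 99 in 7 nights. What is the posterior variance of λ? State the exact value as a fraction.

Total count: 95 + 62 + 118 + 19 + 99 = 393.
Total exposure: 6.5 + 6 + 7 + 2 + 7 = 28.5 nights.
By Gamma–Poisson conjugacy, the posterior is Gamma(α + Σx, β + Σt) = Gamma(25 + 393, 6 + 28.5) = Gamma(418, 69/2).
Posterior variance = α'/β'² = 418/(4761/4) = 1672/4761.

1672/4761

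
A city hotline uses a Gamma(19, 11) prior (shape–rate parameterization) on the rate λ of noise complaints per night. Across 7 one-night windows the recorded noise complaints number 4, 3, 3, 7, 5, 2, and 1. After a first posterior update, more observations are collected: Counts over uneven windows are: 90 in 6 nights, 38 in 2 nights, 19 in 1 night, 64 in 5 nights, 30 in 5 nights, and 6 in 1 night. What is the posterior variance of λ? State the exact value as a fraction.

Total count: 4 + 3 + 3 + 7 + 5 + 2 + 1 = 25.
Total exposure: 7 nights.
After the first batch: Gamma(19 + 25, 11 + 7) = Gamma(44, 18).
Total count: 90 + 38 + 19 + 64 + 30 + 6 = 247.
Total exposure: 6 + 2 + 1 + 5 + 5 + 1 = 20 nights.
After the second batch: Gamma(44 + 247, 18 + 20) = Gamma(291, 38).
Posterior variance = α'/β'² = 291/1444.

291/1444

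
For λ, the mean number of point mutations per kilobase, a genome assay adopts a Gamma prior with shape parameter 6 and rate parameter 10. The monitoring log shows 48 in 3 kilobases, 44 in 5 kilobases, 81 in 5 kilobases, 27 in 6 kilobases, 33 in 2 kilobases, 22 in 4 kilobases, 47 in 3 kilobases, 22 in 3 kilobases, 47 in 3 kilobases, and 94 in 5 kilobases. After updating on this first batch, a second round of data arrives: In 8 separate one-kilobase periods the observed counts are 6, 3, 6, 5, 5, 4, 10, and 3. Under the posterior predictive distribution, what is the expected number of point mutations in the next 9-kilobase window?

81

Total count: 48 + 44 + 81 + 27 + 33 + 22 + 47 + 22 + 47 + 94 = 465.
Total exposure: 3 + 5 + 5 + 6 + 2 + 4 + 3 + 3 + 3 + 5 = 39 kilobases.
After the first batch: Gamma(6 + 465, 10 + 39) = Gamma(471, 49).
Total count: 6 + 3 + 6 + 5 + 5 + 4 + 10 + 3 = 42.
Total exposure: 8 kilobases.
After the second batch: Gamma(471 + 42, 49 + 8) = Gamma(513, 57).
Predictive mean over a 9-kilobase window = T·E[λ|data] = 9·513/57 = 81.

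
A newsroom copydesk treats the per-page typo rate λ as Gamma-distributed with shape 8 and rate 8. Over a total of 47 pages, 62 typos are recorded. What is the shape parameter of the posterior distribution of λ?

Total count 62 over total exposure 47 pages.
Gamma(α, β) with Poisson data over total exposure Σt gives posterior Gamma(α+Σx, β+Σt) = Gamma(70, 55).

70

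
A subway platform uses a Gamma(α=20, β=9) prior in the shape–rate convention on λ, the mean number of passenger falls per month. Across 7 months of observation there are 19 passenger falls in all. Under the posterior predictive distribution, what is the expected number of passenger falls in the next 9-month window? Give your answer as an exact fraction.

Total count 19 over total exposure 7 months.
The Gamma prior is conjugate for the Poisson rate, so λ | data ~ Gamma(20+19, 9+7) = Gamma(39, 16).
Predictive mean over a 9-month window = T·E[λ|data] = 9·39/16 = 351/16.

351/16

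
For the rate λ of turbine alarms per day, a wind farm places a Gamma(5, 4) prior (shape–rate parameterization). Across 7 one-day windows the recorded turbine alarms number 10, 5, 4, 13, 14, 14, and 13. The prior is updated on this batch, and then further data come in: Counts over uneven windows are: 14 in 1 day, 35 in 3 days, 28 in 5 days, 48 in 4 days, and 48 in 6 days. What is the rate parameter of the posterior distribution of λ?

Total count: 10 + 5 + 4 + 13 + 14 + 14 + 13 = 73.
Total exposure: 7 days.
After the first batch: Gamma(5 + 73, 4 + 7) = Gamma(78, 11).
Total count: 14 + 35 + 28 + 48 + 48 = 173.
Total exposure: 1 + 3 + 5 + 4 + 6 = 19 days.
After the second batch: Gamma(78 + 173, 11 + 19) = Gamma(251, 30).

30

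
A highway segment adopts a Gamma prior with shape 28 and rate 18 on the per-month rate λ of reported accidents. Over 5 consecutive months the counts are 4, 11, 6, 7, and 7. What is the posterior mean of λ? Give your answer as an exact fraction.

Total count: 4 + 11 + 6 + 7 + 7 = 35.
Total exposure: 5 months.
Gamma(α, β) with Poisson data over total exposure Σt gives posterior Gamma(α+Σx, β+Σt) = Gamma(63, 23).
Posterior mean = α'/β' = 63/23.

63/23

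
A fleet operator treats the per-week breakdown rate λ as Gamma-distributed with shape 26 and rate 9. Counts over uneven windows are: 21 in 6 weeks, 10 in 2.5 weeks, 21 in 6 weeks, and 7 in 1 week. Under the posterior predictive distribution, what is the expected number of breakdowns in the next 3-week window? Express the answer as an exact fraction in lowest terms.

Total count: 21 + 10 + 21 + 7 = 59.
Total exposure: 6 + 2.5 + 6 + 1 = 15.5 weeks.
By Gamma–Poisson conjugacy, the posterior is Gamma(α + Σx, β + Σt) = Gamma(26 + 59, 9 + 15.5) = Gamma(85, 49/2).
Predictive mean over a 3-week window = T·E[λ|data] = 3·85/(49/2) = 510/49.

510/49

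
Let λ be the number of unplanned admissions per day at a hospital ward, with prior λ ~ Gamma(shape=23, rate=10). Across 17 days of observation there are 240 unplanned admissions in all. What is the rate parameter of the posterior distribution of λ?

27

Total count 240 over total exposure 17 days.
By Gamma–Poisson conjugacy, the posterior is Gamma(α + Σx, β + Σt) = Gamma(23 + 240, 10 + 17) = Gamma(263, 27).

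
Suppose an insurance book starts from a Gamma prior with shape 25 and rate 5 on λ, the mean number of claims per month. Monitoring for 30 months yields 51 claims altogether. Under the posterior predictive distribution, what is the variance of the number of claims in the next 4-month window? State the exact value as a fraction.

Total count 51 over total exposure 30 months.
Conjugate update: add total count to the shape and total exposure to the rate, giving Gamma(76, 35).
The posterior predictive for a window of length T is Negative Binomial with variance T·α'·(β'+T)/β'² = 4·76·39/1225 = 11856/1225.

11856/1225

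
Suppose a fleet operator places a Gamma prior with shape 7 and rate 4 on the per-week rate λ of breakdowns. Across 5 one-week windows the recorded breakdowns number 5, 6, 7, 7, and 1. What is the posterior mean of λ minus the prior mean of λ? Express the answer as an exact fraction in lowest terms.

23/12

Total count: 5 + 6 + 7 + 7 + 1 = 26.
Total exposure: 5 weeks.
The Gamma prior is conjugate for the Poisson rate, so λ | data ~ Gamma(7+26, 4+5) = Gamma(33, 9).
Posterior mean = 33/9 = 11/3; prior mean = 7/4 = 7/4. Difference = 11/3 − 7/4 = 23/12.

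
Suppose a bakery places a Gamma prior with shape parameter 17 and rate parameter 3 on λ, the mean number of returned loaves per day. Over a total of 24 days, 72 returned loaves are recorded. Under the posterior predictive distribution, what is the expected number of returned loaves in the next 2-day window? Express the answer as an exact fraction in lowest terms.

Total count 72 over total exposure 24 days.
Conjugate update: add total count to the shape and total exposure to the rate, giving Gamma(89, 27).
Predictive mean over a 2-day window = T·E[λ|data] = 2·89/27 = 178/27.

178/27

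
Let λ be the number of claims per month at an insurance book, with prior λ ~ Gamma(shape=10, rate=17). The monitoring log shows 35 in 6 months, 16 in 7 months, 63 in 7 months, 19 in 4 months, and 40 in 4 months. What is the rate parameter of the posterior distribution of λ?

Total count: 35 + 16 + 63 + 19 + 40 = 173.
Total exposure: 6 + 7 + 7 + 4 + 4 = 28 months.
The Gamma prior is conjugate for the Poisson rate, so λ | data ~ Gamma(10+173, 17+28) = Gamma(183, 45).

45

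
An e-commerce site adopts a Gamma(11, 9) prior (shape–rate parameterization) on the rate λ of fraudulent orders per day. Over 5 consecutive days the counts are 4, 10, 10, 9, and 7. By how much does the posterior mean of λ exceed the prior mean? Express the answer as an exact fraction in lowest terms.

Total count: 4 + 10 + 10 + 9 + 7 = 40.
Total exposure: 5 days.
The Gamma prior is conjugate for the Poisson rate, so λ | data ~ Gamma(11+40, 9+5) = Gamma(51, 14).
Posterior mean = 51/14 = 51/14; prior mean = 11/9 = 11/9. Difference = 51/14 − 11/9 = 305/126.

305/126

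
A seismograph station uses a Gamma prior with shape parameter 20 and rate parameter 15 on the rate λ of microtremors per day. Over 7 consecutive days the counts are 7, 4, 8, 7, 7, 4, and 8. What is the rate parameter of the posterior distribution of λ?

22

Total count: 7 + 4 + 8 + 7 + 7 + 4 + 8 = 45.
Total exposure: 7 days.
Posterior: α' = 20 + 45 = 65, β' = 15 + 7 = 22.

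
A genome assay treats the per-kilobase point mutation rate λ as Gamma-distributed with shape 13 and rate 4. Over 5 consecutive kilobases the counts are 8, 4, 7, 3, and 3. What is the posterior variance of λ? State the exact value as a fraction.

Total count: 8 + 4 + 7 + 3 + 3 = 25.
Total exposure: 5 kilobases.
The Gamma prior is conjugate for the Poisson rate, so λ | data ~ Gamma(13+25, 4+5) = Gamma(38, 9).
Posterior variance = α'/β'² = 38/81.

38/81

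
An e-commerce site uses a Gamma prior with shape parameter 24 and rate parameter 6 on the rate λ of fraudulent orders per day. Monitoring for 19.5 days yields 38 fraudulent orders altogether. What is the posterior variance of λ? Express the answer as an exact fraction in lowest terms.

Total count 38 over total exposure 19.5 days.
The Gamma prior is conjugate for the Poisson rate, so λ | data ~ Gamma(24+38, 6+19.5) = Gamma(62, 51/2).
Posterior variance = α'/β'² = 62/(2601/4) = 248/2601.

248/2601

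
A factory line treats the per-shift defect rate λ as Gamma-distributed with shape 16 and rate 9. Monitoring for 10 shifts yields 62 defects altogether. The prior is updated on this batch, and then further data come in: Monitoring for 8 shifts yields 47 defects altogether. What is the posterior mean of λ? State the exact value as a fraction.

125/27

Total count 62 over total exposure 10 shifts.
After the first batch: Gamma(16 + 62, 9 + 10) = Gamma(78, 19).
Total count 47 over total exposure 8 shifts.
After the second batch: Gamma(78 + 47, 19 + 8) = Gamma(125, 27).
Posterior mean = α'/β' = 125/27.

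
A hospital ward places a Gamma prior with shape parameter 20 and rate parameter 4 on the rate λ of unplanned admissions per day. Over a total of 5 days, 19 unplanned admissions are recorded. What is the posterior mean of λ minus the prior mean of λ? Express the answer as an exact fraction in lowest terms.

Total count 19 over total exposure 5 days.
Gamma(α, β) with Poisson data over total exposure Σt gives posterior Gamma(α+Σx, β+Σt) = Gamma(39, 9).
Posterior mean = 39/9 = 13/3; prior mean = 20/4 = 5. Difference = 13/3 − 5 = -2/3.

-2/3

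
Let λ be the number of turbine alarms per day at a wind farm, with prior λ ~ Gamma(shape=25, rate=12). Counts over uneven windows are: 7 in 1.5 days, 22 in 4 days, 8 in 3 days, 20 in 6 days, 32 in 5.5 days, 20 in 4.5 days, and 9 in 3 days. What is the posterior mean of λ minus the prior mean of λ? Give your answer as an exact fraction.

Total count: 7 + 22 + 8 + 20 + 32 + 20 + 9 = 118.
Total exposure: 1.5 + 4 + 3 + 6 + 5.5 + 4.5 + 3 = 27.5 days.
Conjugate update: add total count to the shape and total exposure to the rate, giving Gamma(143, 79/2).
Posterior mean = 143/(79/2) = 286/79; prior mean = 25/12 = 25/12. Difference = 286/79 − 25/12 = 1457/948.

1457/948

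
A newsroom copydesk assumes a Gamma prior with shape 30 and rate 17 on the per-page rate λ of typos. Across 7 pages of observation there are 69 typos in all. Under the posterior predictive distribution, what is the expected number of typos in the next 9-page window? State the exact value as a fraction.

297/8

Total count 69 over total exposure 7 pages.
Conjugate update: add total count to the shape and total exposure to the rate, giving Gamma(99, 24).
Predictive mean over a 9-page window = T·E[λ|data] = 9·99/24 = 297/8.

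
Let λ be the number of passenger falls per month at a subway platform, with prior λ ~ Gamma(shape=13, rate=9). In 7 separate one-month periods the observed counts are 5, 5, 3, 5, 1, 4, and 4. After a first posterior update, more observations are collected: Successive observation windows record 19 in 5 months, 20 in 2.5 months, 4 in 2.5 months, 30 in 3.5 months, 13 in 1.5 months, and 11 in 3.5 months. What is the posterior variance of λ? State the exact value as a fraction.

Total count: 5 + 5 + 3 + 5 + 1 + 4 + 4 = 27.
Total exposure: 7 months.
After the first batch: Gamma(13 + 27, 9 + 7) = Gamma(40, 16).
Total count: 19 + 20 + 4 + 30 + 13 + 11 = 97.
Total exposure: 5 + 2.5 + 2.5 + 3.5 + 1.5 + 3.5 = 18.5 months.
After the second batch: Gamma(40 + 97, 16 + 18.5) = Gamma(137, 69/2).
Posterior variance = α'/β'² = 137/(4761/4) = 548/4761.

548/4761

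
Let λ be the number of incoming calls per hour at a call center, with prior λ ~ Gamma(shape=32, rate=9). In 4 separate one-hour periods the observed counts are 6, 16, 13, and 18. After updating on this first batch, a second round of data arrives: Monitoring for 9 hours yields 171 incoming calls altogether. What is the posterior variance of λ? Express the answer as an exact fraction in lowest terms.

Total count: 6 + 16 + 13 + 18 = 53.
Total exposure: 4 hours.
After the first batch: Gamma(32 + 53, 9 + 4) = Gamma(85, 13).
Total count 171 over total exposure 9 hours.
After the second batch: Gamma(85 + 171, 13 + 9) = Gamma(256, 22).
Posterior variance = α'/β'² = 256/484 = 64/121.

64/121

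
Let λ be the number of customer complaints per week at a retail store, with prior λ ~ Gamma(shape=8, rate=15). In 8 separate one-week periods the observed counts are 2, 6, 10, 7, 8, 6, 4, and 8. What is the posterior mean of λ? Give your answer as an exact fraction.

Total count: 2 + 6 + 10 + 7 + 8 + 6 + 4 + 8 = 51.
Total exposure: 8 weeks.
The Gamma prior is conjugate for the Poisson rate, so λ | data ~ Gamma(8+51, 15+8) = Gamma(59, 23).
Posterior mean = α'/β' = 59/23.

59/23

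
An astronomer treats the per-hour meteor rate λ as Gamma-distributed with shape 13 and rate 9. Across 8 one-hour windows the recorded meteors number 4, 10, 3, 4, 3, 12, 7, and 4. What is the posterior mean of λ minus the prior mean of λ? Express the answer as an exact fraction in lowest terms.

319/153

Total count: 4 + 10 + 3 + 4 + 3 + 12 + 7 + 4 = 47.
Total exposure: 8 hours.
Posterior: α' = 13 + 47 = 60, β' = 9 + 8 = 17.
Posterior mean = 60/17 = 60/17; prior mean = 13/9 = 13/9. Difference = 60/17 − 13/9 = 319/153.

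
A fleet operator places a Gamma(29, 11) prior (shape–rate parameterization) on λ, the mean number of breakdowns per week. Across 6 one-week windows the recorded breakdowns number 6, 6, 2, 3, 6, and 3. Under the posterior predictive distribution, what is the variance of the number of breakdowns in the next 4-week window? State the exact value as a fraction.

Total count: 6 + 6 + 2 + 3 + 6 + 3 = 26.
Total exposure: 6 weeks.
By Gamma–Poisson conjugacy, the posterior is Gamma(α + Σx, β + Σt) = Gamma(29 + 26, 11 + 6) = Gamma(55, 17).
The posterior predictive for a window of length T is Negative Binomial with variance T·α'·(β'+T)/β'² = 4·55·21/289 = 4620/289.

4620/289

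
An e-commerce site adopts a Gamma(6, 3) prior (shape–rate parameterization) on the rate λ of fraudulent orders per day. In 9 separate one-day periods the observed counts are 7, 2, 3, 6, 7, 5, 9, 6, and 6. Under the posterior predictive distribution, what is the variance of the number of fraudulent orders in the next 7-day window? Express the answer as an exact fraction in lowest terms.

Total count: 7 + 2 + 3 + 6 + 7 + 5 + 9 + 6 + 6 = 51.
Total exposure: 9 days.
The Gamma prior is conjugate for the Poisson rate, so λ | data ~ Gamma(6+51, 3+9) = Gamma(57, 12).
The posterior predictive for a window of length T is Negative Binomial with variance T·α'·(β'+T)/β'² = 7·57·19/144 = 2527/48.

2527/48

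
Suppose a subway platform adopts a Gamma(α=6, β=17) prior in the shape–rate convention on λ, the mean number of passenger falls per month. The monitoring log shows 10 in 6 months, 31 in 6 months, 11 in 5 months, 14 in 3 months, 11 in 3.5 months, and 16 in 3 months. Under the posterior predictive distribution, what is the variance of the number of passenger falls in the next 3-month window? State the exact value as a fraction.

Total count: 10 + 31 + 11 + 14 + 11 + 16 = 93.
Total exposure: 6 + 6 + 5 + 3 + 3.5 + 3 = 26.5 months.
The Gamma prior is conjugate for the Poisson rate, so λ | data ~ Gamma(6+93, 17+26.5) = Gamma(99, 87/2).
The posterior predictive for a window of length T is Negative Binomial with variance T·α'·(β'+T)/β'² = 3·99·(93/2)/(7569/4) = 6138/841.

6138/841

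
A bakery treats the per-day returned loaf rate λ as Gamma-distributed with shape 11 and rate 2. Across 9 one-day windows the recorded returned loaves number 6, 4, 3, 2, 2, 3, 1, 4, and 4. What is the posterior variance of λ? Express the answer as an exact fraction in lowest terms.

40/121

Total count: 6 + 4 + 3 + 2 + 2 + 3 + 1 + 4 + 4 = 29.
Total exposure: 9 days.
By Gamma–Poisson conjugacy, the posterior is Gamma(α + Σx, β + Σt) = Gamma(11 + 29, 2 + 9) = Gamma(40, 11).
Posterior variance = α'/β'² = 40/121.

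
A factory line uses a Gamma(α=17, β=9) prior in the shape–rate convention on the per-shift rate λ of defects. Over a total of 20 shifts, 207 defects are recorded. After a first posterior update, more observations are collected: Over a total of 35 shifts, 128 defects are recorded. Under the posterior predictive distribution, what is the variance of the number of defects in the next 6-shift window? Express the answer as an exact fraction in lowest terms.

1155/32

Total count 207 over total exposure 20 shifts.
After the first batch: Gamma(17 + 207, 9 + 20) = Gamma(224, 29).
Total count 128 over total exposure 35 shifts.
After the second batch: Gamma(224 + 128, 29 + 35) = Gamma(352, 64).
The posterior predictive for a window of length T is Negative Binomial with variance T·α'·(β'+T)/β'² = 6·352·70/4096 = 1155/32.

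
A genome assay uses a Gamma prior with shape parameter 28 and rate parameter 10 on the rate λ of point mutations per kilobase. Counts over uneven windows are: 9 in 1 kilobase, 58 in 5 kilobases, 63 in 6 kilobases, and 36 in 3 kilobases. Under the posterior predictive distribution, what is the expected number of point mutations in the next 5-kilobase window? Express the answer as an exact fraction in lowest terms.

194/5

Total count: 9 + 58 + 63 + 36 = 166.
Total exposure: 1 + 5 + 6 + 3 = 15 kilobases.
The Gamma prior is conjugate for the Poisson rate, so λ | data ~ Gamma(28+166, 10+15) = Gamma(194, 25).
Predictive mean over a 5-kilobase window = T·E[λ|data] = 5·194/25 = 194/5.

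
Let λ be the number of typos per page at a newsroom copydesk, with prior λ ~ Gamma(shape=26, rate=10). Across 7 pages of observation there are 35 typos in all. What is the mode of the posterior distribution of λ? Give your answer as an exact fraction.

60/17

Total count 35 over total exposure 7 pages.
Gamma(α, β) with Poisson data over total exposure Σt gives posterior Gamma(α+Σx, β+Σt) = Gamma(61, 17).
Posterior mode = (α'−1)/β' = 60/17.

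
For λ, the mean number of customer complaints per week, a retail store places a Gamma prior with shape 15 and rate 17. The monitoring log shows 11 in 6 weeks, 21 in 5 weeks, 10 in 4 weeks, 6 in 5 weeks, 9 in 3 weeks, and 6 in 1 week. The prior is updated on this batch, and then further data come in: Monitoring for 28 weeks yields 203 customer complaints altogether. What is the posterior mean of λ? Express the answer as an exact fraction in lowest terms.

281/69

Total count: 11 + 21 + 10 + 6 + 9 + 6 = 63.
Total exposure: 6 + 5 + 4 + 5 + 3 + 1 = 24 weeks.
After the first batch: Gamma(15 + 63, 17 + 24) = Gamma(78, 41).
Total count 203 over total exposure 28 weeks.
After the second batch: Gamma(78 + 203, 41 + 28) = Gamma(281, 69).
Posterior mean = α'/β' = 281/69.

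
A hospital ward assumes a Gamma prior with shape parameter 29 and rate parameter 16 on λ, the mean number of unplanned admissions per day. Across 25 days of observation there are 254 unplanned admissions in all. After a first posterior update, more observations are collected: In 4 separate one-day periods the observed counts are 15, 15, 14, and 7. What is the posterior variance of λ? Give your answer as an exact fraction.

Total count 254 over total exposure 25 days.
After the first batch: Gamma(29 + 254, 16 + 25) = Gamma(283, 41).
Total count: 15 + 15 + 14 + 7 = 51.
Total exposure: 4 days.
After the second batch: Gamma(283 + 51, 41 + 4) = Gamma(334, 45).
Posterior variance = α'/β'² = 334/2025.

334/2025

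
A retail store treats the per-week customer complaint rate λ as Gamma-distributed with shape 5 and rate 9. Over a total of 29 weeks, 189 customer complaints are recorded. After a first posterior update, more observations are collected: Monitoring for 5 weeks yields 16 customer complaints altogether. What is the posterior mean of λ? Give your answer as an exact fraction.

Total count 189 over total exposure 29 weeks.
After the first batch: Gamma(5 + 189, 9 + 29) = Gamma(194, 38).
Total count 16 over total exposure 5 weeks.
After the second batch: Gamma(194 + 16, 38 + 5) = Gamma(210, 43).
Posterior mean = α'/β' = 210/43.

210/43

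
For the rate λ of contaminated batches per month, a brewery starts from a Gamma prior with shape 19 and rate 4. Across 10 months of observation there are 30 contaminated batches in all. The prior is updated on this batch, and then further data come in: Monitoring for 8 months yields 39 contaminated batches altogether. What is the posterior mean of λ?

Total count 30 over total exposure 10 months.
After the first batch: Gamma(19 + 30, 4 + 10) = Gamma(49, 14).
Total count 39 over total exposure 8 months.
After the second batch: Gamma(49 + 39, 14 + 8) = Gamma(88, 22).
Posterior mean = α'/β' = 88/22 = 4.

4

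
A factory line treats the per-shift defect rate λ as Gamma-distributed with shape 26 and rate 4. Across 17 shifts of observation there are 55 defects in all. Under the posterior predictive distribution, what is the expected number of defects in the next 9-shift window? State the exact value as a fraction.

Total count 55 over total exposure 17 shifts.
Posterior: α' = 26 + 55 = 81, β' = 4 + 17 = 21.
Predictive mean over a 9-shift window = T·E[λ|data] = 9·81/21 = 243/7.

243/7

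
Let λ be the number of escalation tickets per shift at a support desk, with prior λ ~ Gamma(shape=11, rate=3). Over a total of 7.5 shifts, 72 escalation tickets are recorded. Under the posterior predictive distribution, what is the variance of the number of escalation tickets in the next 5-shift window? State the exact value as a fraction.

Total count 72 over total exposure 7.5 shifts.
The Gamma prior is conjugate for the Poisson rate, so λ | data ~ Gamma(11+72, 3+7.5) = Gamma(83, 21/2).
The posterior predictive for a window of length T is Negative Binomial with variance T·α'·(β'+T)/β'² = 5·83·(31/2)/(441/4) = 25730/441.

25730/441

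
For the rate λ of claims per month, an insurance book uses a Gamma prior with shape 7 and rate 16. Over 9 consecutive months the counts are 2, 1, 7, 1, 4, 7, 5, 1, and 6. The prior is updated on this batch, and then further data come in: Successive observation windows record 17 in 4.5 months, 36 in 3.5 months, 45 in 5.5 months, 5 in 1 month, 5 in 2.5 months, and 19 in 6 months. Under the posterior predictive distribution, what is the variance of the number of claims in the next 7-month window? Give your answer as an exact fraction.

2695/96

Total count: 2 + 1 + 7 + 1 + 4 + 7 + 5 + 1 + 6 = 34.
Total exposure: 9 months.
After the first batch: Gamma(7 + 34, 16 + 9) = Gamma(41, 25).
Total count: 17 + 36 + 45 + 5 + 5 + 19 = 127.
Total exposure: 4.5 + 3.5 + 5.5 + 1 + 2.5 + 6 = 23 months.
After the second batch: Gamma(41 + 127, 25 + 23) = Gamma(168, 48).
The posterior predictive for a window of length T is Negative Binomial with variance T·α'·(β'+T)/β'² = 7·168·55/2304 = 2695/96.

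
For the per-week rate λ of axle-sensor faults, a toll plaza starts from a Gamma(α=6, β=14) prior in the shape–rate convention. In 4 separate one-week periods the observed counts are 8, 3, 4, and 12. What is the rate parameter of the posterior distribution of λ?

18

Total count: 8 + 3 + 4 + 12 = 27.
Total exposure: 4 weeks.
Gamma(α, β) with Poisson data over total exposure Σt gives posterior Gamma(α+Σx, β+Σt) = Gamma(33, 18).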